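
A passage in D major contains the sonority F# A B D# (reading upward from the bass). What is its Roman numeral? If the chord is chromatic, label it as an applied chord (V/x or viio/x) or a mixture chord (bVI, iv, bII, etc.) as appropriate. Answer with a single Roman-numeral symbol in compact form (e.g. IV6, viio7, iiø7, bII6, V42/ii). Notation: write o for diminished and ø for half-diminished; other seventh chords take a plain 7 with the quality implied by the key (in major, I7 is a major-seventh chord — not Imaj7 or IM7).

V43/ii

The pitches B-D#-F#-A form a dominant seventh chord rooted on B.
B is not a diatonic chord root with this quality in D major, but it lies a perfect fifth above E (ii), so the chord functions as an applied dominant of ii.
With F# in the bass the chord is in second inversion, so the figured bass is 43.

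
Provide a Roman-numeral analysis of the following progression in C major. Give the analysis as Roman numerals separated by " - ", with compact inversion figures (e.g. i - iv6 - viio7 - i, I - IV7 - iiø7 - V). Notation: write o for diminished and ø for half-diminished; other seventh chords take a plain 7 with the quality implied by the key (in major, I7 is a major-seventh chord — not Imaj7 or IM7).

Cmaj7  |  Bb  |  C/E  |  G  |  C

I7 - bVII - I6 - V - I

Cmaj7: major seventh chord on C = scale degree 1 → I7.
Bb: major triad on Bb — chromatic; bVII (borrowed from the parallel minor).
C/E: root C is the tonic; major triad there is I6.
G: root G is the dominant; major triad there is V.
C: root C is the tonic; major triad there is I.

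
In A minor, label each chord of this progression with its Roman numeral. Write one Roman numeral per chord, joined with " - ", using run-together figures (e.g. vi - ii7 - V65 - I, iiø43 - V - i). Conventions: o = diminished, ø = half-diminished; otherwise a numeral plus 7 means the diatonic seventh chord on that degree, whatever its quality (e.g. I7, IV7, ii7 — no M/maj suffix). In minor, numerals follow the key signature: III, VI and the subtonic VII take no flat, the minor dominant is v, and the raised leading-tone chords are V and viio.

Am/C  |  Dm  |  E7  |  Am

i6 - iv - V7 - i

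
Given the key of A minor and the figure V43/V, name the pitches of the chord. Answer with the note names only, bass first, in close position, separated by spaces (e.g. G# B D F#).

F# A B D#

The slash means an applied dominant: we want the dominant of V. In A minor, V is E major, and its dominant is built on B.
Building a dominant seventh chord on B gives B-D#-F#-A.
The figured bass 43 indicates second inversion, placing the fifth (F#) in the bass: F#-A-B-D#.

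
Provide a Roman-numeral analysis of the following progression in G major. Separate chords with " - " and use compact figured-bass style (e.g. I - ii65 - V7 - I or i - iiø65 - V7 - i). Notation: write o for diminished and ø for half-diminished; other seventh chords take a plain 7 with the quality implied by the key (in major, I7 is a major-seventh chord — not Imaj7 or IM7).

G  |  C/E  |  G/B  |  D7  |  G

I - IV6 - I6 - V7 - I

G: root G is the tonic; major triad there is I.
C/E has root C, degree 4 in G major, so IV6.
G/B: major triad on G = scale degree 1 → I6.
D7 has root D, degree 5 in G major, so V7.
G has root G, degree 1 in G major, so I.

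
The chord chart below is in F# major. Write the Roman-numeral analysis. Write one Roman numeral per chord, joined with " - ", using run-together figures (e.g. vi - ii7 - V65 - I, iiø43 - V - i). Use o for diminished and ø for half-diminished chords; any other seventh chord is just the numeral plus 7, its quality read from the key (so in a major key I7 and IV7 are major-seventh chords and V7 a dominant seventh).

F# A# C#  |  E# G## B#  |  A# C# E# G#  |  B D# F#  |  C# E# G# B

F#-A#-C# has root F#, degree 1 in F# major, so I.
E#-G##-B#: chromatic; E# is V of iii, so V/iii.
A#-C#-E#-G#: root A# is the mediant; minor seventh chord there is iii7.
B-D#-F#: root B is the subdominant; major triad there is IV.
C#-E#-G#-B has root C#, degree 5 in F# major, so V7.

I - V/iii - iii7 - IV - V7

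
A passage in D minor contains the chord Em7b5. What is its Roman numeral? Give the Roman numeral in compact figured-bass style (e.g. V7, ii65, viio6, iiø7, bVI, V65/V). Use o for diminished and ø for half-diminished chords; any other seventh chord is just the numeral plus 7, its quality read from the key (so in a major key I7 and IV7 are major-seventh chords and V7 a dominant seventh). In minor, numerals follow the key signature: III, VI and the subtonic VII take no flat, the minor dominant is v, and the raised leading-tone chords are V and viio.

Stacked in thirds the chord is E-G-Bb-D: a half-diminished seventh chord on E.
E is scale degree 2 in D minor, and a half-diminished seventh chord on that degree is written iiø7.

iiø7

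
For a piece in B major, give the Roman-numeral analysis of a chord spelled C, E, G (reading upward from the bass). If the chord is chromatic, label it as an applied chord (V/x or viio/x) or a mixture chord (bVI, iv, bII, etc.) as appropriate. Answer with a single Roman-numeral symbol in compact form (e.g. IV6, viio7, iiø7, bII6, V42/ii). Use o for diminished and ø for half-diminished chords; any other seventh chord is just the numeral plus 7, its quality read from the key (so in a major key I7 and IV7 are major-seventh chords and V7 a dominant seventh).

bII

Stacked in thirds the chord is C-E-G: a major triad on C.
C is the lowered second degree of B major (diatonic 2 would be C#). This is the Neapolitan chord — a major triad on the lowered second degree.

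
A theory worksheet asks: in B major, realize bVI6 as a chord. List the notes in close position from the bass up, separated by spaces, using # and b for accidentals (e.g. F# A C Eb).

B D G

bVI6 is a major triad on the lowered sixth degree, borrowed from the parallel minor. In B major that root is G.
So the chord is G-B-D.
The figured bass 6 indicates first inversion, placing the third (B) in the bass: B-D-G.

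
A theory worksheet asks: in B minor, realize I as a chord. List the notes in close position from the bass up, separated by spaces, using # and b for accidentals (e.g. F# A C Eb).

Scale degree 1 in B minor is B; here the chord built on it is altered to a major triad. I is the major tonic (Picardy third), borrowed from the parallel major.
So the chord is B-D#-F#, a major triad.

B D# F#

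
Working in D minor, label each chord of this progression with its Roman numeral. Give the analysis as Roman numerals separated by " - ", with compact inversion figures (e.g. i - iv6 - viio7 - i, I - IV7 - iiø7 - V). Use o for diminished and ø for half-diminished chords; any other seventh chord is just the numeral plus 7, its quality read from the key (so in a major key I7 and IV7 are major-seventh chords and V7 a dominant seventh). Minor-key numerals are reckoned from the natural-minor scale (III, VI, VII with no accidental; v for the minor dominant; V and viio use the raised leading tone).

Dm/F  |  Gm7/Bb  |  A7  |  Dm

i6 - iv65 - V7 - i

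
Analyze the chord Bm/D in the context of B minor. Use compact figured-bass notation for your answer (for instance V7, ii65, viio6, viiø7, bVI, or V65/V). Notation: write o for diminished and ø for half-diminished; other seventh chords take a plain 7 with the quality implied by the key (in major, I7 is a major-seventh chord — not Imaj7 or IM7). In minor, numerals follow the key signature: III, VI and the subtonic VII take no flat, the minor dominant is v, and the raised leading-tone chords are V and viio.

Stacked in thirds the chord is B-D-F#: a minor triad on B.
In B minor, B is the tonic; the diatonic minor triad there is i.
With D in the bass the chord is in first inversion, so the figured bass is 6.

i6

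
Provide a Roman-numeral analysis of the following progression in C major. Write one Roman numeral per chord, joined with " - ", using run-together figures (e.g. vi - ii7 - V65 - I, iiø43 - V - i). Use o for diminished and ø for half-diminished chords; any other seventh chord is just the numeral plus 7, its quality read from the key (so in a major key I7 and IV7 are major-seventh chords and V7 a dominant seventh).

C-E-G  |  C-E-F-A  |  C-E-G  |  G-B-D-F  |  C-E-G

C-E-G: major triad on C = scale degree 1 → I.
C-E-F-A: root F is the subdominant; major seventh chord there is IV43.
C-E-G: major triad on C = scale degree 1 → I.
G-B-D-F: root G is the dominant; dominant seventh chord there is V7.
C-E-G has root C, degree 1 in C major, so I.

I - IV43 - I - V7 - I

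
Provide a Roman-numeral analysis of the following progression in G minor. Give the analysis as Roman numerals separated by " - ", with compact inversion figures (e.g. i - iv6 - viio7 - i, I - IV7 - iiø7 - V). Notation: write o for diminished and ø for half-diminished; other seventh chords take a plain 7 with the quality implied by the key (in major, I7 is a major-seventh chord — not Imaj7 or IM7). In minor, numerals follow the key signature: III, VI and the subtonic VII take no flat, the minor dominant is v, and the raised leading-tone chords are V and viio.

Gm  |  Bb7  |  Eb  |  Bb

Gm: minor triad on G = scale degree 1 → i.
Bb7: a dominant seventh chord on Bb, the applied dominant of VI → V7/VI.
Eb: major triad on Eb = scale degree 6 → VI.
Bb has root Bb, degree 3 in G minor, so III.

i - V7/VI - VI - III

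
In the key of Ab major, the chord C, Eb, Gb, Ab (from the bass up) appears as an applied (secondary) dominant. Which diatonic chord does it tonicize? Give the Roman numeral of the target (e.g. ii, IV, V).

IV

The chord is a dominant seventh chord on Ab.
A dominant resolves down a perfect fifth: Ab → Db. In Ab major, Db is scale degree 4, i.e. IV.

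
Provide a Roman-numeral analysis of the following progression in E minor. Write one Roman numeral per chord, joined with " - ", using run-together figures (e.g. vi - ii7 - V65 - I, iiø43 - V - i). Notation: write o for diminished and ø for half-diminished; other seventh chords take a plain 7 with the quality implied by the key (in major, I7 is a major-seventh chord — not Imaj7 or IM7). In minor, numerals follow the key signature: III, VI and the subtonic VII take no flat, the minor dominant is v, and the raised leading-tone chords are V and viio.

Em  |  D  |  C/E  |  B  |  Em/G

Em: root E is the tonic; minor triad there is i.
D: root D is the subtonic; major triad there is VII.
C/E has root C, degree 6 in E minor, so VI6.
B: major triad on B = scale degree 5 → V.
Em/G: root E is the tonic; minor triad there is i6.

i - VII - VI6 - V - i6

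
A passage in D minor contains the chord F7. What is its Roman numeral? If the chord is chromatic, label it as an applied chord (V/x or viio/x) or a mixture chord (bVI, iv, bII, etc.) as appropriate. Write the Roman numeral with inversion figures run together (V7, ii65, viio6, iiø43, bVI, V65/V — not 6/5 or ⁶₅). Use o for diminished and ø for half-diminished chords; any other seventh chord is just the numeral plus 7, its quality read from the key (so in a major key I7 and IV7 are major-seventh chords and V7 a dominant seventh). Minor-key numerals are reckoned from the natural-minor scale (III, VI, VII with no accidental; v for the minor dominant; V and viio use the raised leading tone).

V7/VI

Stacked in thirds the chord is F-A-C-Eb: a dominant seventh chord on F.
F is not a diatonic chord root with this quality in D minor, but it lies a perfect fifth above Bb (VI), so the chord functions as an applied dominant of VI.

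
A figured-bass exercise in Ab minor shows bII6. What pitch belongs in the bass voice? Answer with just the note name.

Db

bII in Ab minor has root Bbb; the chord is Bbb-Db-Fb.
The figure 6 means first inversion — the third is in the bass.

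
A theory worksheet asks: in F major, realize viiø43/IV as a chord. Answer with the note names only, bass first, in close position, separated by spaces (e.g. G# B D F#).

Eb G A C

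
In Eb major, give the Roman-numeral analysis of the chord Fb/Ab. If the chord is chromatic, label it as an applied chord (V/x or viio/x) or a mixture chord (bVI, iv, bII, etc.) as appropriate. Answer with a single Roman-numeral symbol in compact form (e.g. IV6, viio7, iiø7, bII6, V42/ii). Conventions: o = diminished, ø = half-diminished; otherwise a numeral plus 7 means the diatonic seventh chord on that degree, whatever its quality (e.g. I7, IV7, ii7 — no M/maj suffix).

bII6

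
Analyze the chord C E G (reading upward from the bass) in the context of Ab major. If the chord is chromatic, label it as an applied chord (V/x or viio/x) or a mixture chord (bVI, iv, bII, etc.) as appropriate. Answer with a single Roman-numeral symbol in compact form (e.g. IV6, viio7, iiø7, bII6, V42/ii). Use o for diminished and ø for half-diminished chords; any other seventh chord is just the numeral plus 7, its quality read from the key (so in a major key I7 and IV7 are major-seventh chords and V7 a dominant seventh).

The pitches C-E-G form a major triad rooted on C.
C is not a diatonic chord root with this quality in Ab major, but it lies a perfect fifth above F (vi), so the chord functions as an applied dominant of vi.

V/vi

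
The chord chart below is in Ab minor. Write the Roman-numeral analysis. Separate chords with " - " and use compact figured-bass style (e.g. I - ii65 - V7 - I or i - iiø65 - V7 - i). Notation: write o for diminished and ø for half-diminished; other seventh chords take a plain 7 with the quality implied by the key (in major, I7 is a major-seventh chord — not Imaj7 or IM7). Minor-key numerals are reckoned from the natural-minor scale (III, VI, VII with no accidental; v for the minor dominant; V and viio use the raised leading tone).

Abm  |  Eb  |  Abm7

Abm: root Ab is the tonic; minor triad there is i.
Eb: root Eb is the dominant; major triad there is V.
Abm7 has root Ab, degree 1 in Ab minor, so i7.

i - V - i7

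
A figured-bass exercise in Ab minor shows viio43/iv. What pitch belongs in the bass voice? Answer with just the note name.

The applied chord viio43/iv is rooted on C: C-Eb-Gb-Bbb.
The figure 43 means second inversion — the fifth is in the bass.

Gb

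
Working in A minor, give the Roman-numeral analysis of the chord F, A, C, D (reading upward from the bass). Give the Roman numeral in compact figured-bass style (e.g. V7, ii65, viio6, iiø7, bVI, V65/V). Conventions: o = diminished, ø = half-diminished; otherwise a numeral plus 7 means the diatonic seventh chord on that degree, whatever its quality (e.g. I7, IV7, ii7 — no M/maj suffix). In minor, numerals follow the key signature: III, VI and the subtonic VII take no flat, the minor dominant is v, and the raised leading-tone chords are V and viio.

Stacked in thirds the chord is D-F-A-C: a minor seventh chord on D.
D is scale degree 4 in A minor, and a minor seventh chord on that degree is written iv7.
With F in the bass the chord is in first inversion, so the figured bass is 65.

iv65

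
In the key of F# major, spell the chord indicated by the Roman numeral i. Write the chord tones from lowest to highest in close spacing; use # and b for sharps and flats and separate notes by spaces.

F# A C#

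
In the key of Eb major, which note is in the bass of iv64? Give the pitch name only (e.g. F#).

iv in Eb major has root Ab; the chord is Ab-Cb-Eb.
The figure 64 means second inversion — the fifth is in the bass.

Eb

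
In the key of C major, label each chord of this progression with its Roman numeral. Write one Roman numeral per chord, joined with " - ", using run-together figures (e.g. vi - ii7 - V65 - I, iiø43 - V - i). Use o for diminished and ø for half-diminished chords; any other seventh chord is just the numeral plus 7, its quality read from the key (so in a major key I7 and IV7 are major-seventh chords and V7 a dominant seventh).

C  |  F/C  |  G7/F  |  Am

C: root C is the tonic; major triad there is I.
F/C: major triad on F = scale degree 4 → IV64.
G7/F: dominant seventh chord on G = scale degree 5 → V42.
Am: minor triad on A = scale degree 6 → vi.

I - IV64 - V42 - vi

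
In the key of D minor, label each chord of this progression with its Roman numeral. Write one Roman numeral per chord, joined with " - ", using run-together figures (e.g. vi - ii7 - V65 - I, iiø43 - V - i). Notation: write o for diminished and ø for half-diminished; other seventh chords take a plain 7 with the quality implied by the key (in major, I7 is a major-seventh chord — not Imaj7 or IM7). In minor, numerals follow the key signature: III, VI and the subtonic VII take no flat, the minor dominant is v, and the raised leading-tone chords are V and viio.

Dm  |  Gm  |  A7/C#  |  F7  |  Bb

Dm has root D, degree 1 in D minor, so i.
Gm: root G is the subdominant; minor triad there is iv.
A7/C# has root A, degree 5 in D minor, so V65.
F7: chromatic; F is V of VI, so V7/VI.
Bb: root Bb is the submediant; major triad there is VI.

i - iv - V65 - V7/VI - VI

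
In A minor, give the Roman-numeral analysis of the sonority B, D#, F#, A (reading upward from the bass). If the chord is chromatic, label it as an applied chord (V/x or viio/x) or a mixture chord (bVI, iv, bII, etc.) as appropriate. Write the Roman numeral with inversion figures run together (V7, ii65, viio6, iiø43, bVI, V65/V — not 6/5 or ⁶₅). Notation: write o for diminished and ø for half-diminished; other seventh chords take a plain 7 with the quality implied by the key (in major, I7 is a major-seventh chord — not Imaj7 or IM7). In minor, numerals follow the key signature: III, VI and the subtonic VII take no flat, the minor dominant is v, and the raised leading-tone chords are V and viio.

Stacked in thirds the chord is B-D#-F#-A: a dominant seventh chord on B.
B is not a diatonic chord root with this quality in A minor, but it lies a perfect fifth above E (V), so the chord functions as an applied dominant of V.

V7/V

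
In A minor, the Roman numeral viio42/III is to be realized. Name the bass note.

The applied chord viio42/III is rooted on B: B-D-F-Ab.
The figure 42 means third inversion — the seventh is in the bass.

Ab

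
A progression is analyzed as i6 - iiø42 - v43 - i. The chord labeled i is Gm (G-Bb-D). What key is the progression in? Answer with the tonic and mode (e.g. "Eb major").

i is given as G-Bb-D — a minor triad with root G.
If G is scale degree 1 and the mode makes that degree carry a minor triad, the tonic is G and the mode is minor.

G minor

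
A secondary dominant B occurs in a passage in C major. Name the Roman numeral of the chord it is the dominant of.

The chord is a major triad on B.
A dominant resolves down a perfect fifth: B → E. In C major, E is scale degree 3, i.e. iii.

iii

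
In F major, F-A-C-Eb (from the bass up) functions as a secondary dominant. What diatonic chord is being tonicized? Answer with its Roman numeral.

IV

The chord is a dominant seventh chord on F.
A dominant resolves down a perfect fifth: F → Bb. In F major, Bb is scale degree 4, i.e. IV.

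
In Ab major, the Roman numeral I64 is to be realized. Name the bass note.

Eb

I in Ab major has root Ab; the chord is Ab-C-Eb.
The figure 64 means second inversion — the fifth is in the bass.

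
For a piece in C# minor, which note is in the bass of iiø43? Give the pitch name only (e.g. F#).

A

iiø in C# minor has root D#; the chord is D#-F#-A-C#.
The figure 43 means second inversion — the fifth is in the bass.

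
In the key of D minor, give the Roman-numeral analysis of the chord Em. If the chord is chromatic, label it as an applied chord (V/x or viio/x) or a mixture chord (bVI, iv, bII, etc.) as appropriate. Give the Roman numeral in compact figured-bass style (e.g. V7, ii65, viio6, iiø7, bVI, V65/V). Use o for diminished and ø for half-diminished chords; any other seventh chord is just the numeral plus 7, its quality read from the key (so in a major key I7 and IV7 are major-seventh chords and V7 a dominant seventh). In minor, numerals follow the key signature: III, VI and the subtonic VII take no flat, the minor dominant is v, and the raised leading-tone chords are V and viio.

ii

The pitches E-G-B form a minor triad rooted on E.
E is the second degree of D minor. This is the minor supertonic, borrowed from the parallel major (the Dorian ii).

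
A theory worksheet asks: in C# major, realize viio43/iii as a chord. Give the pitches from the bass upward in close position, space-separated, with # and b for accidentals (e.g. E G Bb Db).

The slash marks an applied leading-tone chord: viio of iii. In C# major, iii is E#, so the leading tone to it is D##, a half step below.
Building a fully diminished seventh chord on D## gives D##-F##-A#-C#.
The figured bass 43 indicates second inversion, placing the fifth (A#) in the bass: A#-C#-D##-F##.

A# C# D## F##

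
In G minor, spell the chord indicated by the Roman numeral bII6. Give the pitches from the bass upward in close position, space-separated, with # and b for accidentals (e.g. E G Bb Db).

bII6 is the Neapolitan sixth — a major triad on the lowered second degree, here in its customary first inversion. In G minor that root is Ab.
So the chord is Ab-C-Eb, a major triad.
The figured bass 6 indicates first inversion, placing the third (C) in the bass: C-Eb-Ab.

C Eb Ab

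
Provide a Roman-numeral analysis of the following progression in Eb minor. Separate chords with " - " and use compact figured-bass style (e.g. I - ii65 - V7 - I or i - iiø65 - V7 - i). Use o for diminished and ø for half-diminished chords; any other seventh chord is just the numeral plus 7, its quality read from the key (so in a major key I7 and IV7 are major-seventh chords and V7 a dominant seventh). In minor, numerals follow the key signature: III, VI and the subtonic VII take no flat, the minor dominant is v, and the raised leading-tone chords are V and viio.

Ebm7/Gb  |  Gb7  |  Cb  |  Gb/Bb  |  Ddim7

Ebm7/Gb: root Eb is the tonic; minor seventh chord there is i65.
Gb7: a dominant seventh chord on Gb, the applied dominant of VI → V7/VI.
Cb: root Cb is the submediant; major triad there is VI.
Gb/Bb: major triad on Gb = scale degree 3 → III6.
Ddim7: fully diminished seventh chord on D = scale degree 7 → viio7.

i65 - V7/VI - VI - III6 - viio7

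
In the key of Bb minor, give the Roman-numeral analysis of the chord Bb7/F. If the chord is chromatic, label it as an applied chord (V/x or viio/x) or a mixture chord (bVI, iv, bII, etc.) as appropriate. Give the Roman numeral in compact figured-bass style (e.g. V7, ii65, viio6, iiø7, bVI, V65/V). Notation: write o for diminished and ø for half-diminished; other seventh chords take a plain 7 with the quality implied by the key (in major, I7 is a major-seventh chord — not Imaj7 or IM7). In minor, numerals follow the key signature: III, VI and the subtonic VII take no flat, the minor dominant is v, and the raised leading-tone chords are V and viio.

V43/iv

The pitches Bb-D-F-Ab form a dominant seventh chord rooted on Bb.
Bb is not a diatonic chord root with this quality in Bb minor, but it lies a perfect fifth above Eb (iv), so the chord functions as an applied dominant of iv.
With F in the bass the chord is in second inversion, so the figured bass is 43.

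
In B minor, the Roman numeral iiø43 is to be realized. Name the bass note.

iiø in B minor has root C#; the chord is C#-E-G-B.
The figure 43 means second inversion — the fifth is in the bass.

G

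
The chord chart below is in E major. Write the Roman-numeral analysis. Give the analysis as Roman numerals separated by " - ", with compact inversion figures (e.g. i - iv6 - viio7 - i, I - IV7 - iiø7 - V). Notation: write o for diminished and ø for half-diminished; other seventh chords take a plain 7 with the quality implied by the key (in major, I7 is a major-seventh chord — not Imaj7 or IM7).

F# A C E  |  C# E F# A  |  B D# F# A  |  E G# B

iiø7 - ii43 - V7 - I

F#-A-C-E: half-diminished seventh chord on F# — chromatic; iiø7 (borrowed from the parallel minor).
C#-E-F#-A: root F# is the supertonic; minor seventh chord there is ii43.
B-D#-F#-A: root B is the dominant; dominant seventh chord there is V7.
E-G#-B: major triad on E = scale degree 1 → I.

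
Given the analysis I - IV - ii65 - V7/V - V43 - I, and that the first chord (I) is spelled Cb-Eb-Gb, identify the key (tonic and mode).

Cb major

I is given as Cb-Eb-Gb — a major triad with root Cb.
If Cb is scale degree 1 and the mode makes that degree carry a major triad, the tonic is Cb and the mode is major.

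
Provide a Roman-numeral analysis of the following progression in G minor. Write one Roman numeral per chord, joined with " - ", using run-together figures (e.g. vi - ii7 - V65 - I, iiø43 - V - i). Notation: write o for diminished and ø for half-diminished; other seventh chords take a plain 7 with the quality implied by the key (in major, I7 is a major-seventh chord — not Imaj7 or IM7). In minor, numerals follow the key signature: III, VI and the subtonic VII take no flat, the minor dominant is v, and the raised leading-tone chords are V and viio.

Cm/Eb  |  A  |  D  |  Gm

Cm/Eb: minor triad on C = scale degree 4 → iv6.
A: chromatic; A is V of V, so V/V.
D: root D is the dominant; major triad there is V.
Gm: root G is the tonic; minor triad there is i.

iv6 - V/V - V - i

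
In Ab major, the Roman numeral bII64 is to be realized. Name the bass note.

Fb

bII in Ab major has root Bbb; the chord is Bbb-Db-Fb.
The figure 64 means second inversion — the fifth is in the bass.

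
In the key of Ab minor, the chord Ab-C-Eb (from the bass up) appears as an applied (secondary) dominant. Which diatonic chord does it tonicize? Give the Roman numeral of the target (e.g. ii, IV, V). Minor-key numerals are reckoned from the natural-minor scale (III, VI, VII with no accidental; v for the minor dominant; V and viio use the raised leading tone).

The chord is a major triad on Ab.
A dominant resolves down a perfect fifth: Ab → Db. In Ab minor, Db is scale degree 4, i.e. iv.

iv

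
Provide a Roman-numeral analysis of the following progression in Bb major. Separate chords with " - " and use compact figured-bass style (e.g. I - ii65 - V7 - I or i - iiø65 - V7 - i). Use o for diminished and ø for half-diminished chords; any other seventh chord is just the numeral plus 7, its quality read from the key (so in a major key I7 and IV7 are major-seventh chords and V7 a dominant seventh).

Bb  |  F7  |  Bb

I - V7 - I

Bb has root Bb, degree 1 in Bb major, so I.
F7 has root F, degree 5 in Bb major, so V7.
Bb: major triad on Bb = scale degree 1 → I.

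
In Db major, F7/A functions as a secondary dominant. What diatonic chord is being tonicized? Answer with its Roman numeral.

The chord is a dominant seventh chord on F.
A dominant resolves down a perfect fifth: F → Bb. In Db major, Bb is scale degree 6, i.e. vi.

vi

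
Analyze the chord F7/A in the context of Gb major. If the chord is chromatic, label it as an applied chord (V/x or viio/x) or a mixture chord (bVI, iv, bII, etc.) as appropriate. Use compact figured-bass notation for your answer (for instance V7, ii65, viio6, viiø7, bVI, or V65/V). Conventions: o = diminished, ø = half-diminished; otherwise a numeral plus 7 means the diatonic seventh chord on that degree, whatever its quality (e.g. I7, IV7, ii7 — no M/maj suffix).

Stacked in thirds the chord is F-A-C-Eb: a dominant seventh chord on F.
F is not a diatonic chord root with this quality in Gb major, but it lies a perfect fifth above Bb (iii), so the chord functions as an applied dominant of iii.
With A in the bass the chord is in first inversion, so the figured bass is 65.

V65/iii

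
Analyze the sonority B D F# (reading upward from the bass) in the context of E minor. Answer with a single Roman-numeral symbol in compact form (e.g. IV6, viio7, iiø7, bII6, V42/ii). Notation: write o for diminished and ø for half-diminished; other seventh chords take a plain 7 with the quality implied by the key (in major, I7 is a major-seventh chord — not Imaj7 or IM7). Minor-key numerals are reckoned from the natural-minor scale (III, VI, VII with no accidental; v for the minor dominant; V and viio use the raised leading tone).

Stacked in thirds the chord is B-D-F#: a minor triad on B.
B is scale degree 5 in E minor, and a minor triad on that degree is written v.

v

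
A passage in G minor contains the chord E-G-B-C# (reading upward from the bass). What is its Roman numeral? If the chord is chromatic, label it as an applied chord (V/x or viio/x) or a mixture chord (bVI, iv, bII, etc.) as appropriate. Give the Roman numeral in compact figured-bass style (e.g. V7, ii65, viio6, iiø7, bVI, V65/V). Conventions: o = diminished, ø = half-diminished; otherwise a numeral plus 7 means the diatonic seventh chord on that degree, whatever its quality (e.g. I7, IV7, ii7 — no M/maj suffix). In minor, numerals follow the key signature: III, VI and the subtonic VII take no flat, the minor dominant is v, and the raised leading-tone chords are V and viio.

The pitches C#-E-G-B form a half-diminished seventh chord rooted on C#.
C# sits a half step below D (V in G minor); a diminished chord there is the applied leading-tone chord of V.
With E in the bass the chord is in first inversion, so the figured bass is 65.

viiø65/V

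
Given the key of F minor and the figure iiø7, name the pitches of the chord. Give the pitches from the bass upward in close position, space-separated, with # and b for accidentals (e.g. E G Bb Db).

The numeral's case and figure indicate a half-diminished seventh chord. In F minor its root, the second degree, is G.
That chord is spelled G-Bb-Db-F.

G Bb Db F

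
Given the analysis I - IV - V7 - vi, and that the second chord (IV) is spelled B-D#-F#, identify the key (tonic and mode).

The anchor chord is a major triad on B, labeled IV.
IV on B implies B is the subdominant; that puts the tonic at F#, and the uppercase numeral fits major mode.

F# major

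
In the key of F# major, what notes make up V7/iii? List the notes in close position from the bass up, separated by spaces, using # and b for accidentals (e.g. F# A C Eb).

E# G## B# D#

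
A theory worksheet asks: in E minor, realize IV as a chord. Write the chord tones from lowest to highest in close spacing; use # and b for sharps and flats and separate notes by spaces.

IV is the major subdominant, borrowed from the parallel major. In E minor that root is A.
So the chord is A-C#-E, a major triad.

A C# E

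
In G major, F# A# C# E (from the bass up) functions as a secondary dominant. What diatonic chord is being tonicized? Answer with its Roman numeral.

The chord is a dominant seventh chord on F#.
A dominant resolves down a perfect fifth: F# → B. In G major, B is scale degree 3, i.e. iii.

iii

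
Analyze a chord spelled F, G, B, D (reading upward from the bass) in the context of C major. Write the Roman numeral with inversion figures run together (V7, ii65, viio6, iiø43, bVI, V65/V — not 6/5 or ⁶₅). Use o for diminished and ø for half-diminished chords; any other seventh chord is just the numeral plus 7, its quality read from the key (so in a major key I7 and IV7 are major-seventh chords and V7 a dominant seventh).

V42

The pitches G-B-D-F form a dominant seventh chord rooted on G.
G is scale degree 5 in C major, and a dominant seventh chord on that degree is written V7.
With F in the bass the chord is in third inversion, so the figured bass is 42.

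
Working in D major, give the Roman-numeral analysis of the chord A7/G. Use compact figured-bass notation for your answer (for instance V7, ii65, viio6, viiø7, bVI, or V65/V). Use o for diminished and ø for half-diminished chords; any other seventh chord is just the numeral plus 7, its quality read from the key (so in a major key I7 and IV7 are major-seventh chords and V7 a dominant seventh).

V42

The pitches A-C#-E-G form a dominant seventh chord rooted on A.
In D major, A is the dominant; the diatonic dominant seventh chord there is V7.
With G in the bass the chord is in third inversion, so the figured bass is 42.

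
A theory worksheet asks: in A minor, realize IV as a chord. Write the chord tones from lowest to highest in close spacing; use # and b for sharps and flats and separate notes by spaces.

D F# A

Scale degree 4 in A minor is D; here the chord built on it is altered to a major triad. IV is the major subdominant, borrowed from the parallel major.
So the chord is D-F#-A, a major triad.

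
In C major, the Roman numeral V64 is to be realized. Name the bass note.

V in C major has root G; the chord is G-B-D.
The figure 64 means second inversion — the fifth is in the bass.

D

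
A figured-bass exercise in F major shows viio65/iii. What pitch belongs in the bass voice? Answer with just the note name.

The applied chord viio65/iii is rooted on G#: G#-B-D-F.
The figure 65 means first inversion — the third is in the bass.

B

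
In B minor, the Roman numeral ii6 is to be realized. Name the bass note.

ii in B minor has root C#; the chord is C#-E-G#.
The figure 6 means first inversion — the third is in the bass.

E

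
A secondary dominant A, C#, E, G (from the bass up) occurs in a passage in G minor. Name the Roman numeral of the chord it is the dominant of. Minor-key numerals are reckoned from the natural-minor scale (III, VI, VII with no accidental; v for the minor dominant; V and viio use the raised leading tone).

V

The chord is a dominant seventh chord on A.
A dominant resolves down a perfect fifth: A → D. In G minor, D is scale degree 5, i.e. V.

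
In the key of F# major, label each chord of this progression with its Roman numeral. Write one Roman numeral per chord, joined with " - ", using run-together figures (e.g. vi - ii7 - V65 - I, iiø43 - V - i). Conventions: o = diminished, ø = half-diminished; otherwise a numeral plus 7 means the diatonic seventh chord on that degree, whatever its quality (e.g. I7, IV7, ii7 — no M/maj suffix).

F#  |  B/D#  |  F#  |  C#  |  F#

F#: major triad on F# = scale degree 1 → I.
B/D#: major triad on B = scale degree 4 → IV6.
F#: root F# is the tonic; major triad there is I.
C# has root C#, degree 5 in F# major, so V.
F#: root F# is the tonic; major triad there is I.

I - IV6 - I - V - I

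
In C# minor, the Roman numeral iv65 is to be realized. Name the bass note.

A

iv in C# minor has root F#; the chord is F#-A-C#-E.
The figure 65 means first inversion — the third is in the bass.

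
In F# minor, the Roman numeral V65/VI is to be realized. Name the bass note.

The applied chord V65/VI is rooted on A: A-C#-E-G.
The figure 65 means first inversion — the third is in the bass.

C#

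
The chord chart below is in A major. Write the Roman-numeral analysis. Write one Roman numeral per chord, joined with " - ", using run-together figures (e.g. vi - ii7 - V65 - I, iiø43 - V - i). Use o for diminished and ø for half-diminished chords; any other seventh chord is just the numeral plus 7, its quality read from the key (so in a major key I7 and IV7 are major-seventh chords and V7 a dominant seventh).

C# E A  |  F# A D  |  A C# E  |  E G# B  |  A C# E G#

I6 - IV6 - I - V - I7

C#-E-A: root A is the tonic; major triad there is I6.
F#-A-D: major triad on D = scale degree 4 → IV6.
A-C#-E: major triad on A = scale degree 1 → I.
E-G#-B: major triad on E = scale degree 5 → V.
A-C#-E-G#: root A is the tonic; major seventh chord there is I7.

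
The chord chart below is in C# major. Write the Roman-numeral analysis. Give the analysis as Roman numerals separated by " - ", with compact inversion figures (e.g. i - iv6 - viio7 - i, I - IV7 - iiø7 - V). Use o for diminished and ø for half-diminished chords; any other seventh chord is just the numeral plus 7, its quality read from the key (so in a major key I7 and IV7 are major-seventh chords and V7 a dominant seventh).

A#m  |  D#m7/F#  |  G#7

vi - ii65 - V7

A#m: root A# is the submediant; minor triad there is vi.
D#m7/F#: minor seventh chord on D# = scale degree 2 → ii65.
G#7 has root G#, degree 5 in C# major, so V7.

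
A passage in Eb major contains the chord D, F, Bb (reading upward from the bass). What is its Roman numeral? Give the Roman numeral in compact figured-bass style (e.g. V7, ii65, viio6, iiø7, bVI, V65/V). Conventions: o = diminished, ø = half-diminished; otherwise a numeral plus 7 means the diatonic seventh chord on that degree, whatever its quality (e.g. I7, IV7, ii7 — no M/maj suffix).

V6

The pitches Bb-D-F form a major triad rooted on Bb.
Bb is scale degree 5 in Eb major, and a major triad on that degree is written V.
With D in the bass the chord is in first inversion, so the figured bass is 6.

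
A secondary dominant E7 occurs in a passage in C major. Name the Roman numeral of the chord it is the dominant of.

vi

The chord is a dominant seventh chord on E.
A dominant resolves down a perfect fifth: E → A. In C major, A is scale degree 6, i.e. vi.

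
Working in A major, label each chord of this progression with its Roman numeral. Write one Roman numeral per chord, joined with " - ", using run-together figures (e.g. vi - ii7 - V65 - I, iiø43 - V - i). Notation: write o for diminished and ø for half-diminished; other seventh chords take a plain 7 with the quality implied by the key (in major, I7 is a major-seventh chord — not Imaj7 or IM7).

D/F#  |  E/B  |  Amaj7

D/F# has root D, degree 4 in A major, so IV6.
E/B: major triad on E = scale degree 5 → V64.
Amaj7: root A is the tonic; major seventh chord there is I7.

IV6 - V64 - I7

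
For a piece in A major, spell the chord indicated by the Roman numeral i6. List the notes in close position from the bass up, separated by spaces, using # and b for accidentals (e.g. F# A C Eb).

C E A

Scale degree 1 in A major is A; here the chord built on it is altered to a minor triad. i6 is the minor tonic, borrowed from the parallel minor.
So the chord is A-C-E, a minor triad.
The figured bass 6 indicates first inversion, placing the third (C) in the bass: C-E-A.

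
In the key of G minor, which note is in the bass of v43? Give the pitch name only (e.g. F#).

A

v in G minor has root D; the chord is D-F-A-C.
The figure 43 means second inversion — the fifth is in the bass.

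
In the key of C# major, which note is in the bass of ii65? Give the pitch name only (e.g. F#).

F#

ii in C# major has root D#; the chord is D#-F#-A#-C#.
The figure 65 means first inversion — the third is in the bass.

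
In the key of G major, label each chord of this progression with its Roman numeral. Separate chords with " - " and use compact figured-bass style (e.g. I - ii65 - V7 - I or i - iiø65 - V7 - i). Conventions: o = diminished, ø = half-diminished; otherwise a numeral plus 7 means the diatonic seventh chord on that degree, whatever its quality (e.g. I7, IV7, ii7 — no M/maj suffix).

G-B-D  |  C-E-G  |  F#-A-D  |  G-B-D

I - IV - V6 - I

G-B-D: root G is the tonic; major triad there is I.
C-E-G: root C is the subdominant; major triad there is IV.
F#-A-D: major triad on D = scale degree 5 → V6.
G-B-D: major triad on G = scale degree 1 → I.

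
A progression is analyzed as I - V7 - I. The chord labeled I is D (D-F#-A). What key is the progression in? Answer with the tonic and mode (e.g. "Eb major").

D major

The chord D is a major triad rooted on D; its label is I.
If D is scale degree 1 and the mode makes that degree carry a major triad, the tonic is D and the mode is major.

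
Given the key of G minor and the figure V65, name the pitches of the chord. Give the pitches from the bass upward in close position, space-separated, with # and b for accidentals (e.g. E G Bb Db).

In G minor, the dominant is D. The dominant is major (leading tone raised), so V is a dominant seventh chord.
That chord is spelled D-F#-A-C.
The figured bass 65 indicates first inversion, placing the third (F#) in the bass: F#-A-C-D.

F# A C D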